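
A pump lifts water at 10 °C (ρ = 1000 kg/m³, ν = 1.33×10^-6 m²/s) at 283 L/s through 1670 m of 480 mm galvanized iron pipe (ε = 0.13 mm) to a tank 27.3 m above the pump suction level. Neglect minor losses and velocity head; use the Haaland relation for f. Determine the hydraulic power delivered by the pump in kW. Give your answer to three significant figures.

P_hyd ≈ 94.8 kW

V = 4Q/(πD²) = 1.564 m/s; Re = 5.64×10^5; ε/D = 2.71×10^-4; f = 0.01579
h_f = f(L/D)V²/2g = 6.848 m
Total head H = z + h_f = 27.3 + 6.848 = 34.15 m
P_hyd = ρgQH = 1000·9.81·0.283·34.15 = 94.80 kW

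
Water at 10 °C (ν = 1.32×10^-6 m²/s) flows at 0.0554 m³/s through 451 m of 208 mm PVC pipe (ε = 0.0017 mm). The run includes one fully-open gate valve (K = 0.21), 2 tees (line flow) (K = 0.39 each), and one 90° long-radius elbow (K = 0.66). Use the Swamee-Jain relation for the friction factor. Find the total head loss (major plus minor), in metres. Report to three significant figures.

H_L ≈ 4.60 m

V = 4Q/(πD²) = 1.630 m/s; V²/2g = 0.1355 m
Re = 2.57×10^5, ε/D = 8.17×10^-6 → f = 0.01489 (Swamee-Jain)
Major: h_f = f(L/D)·V²/2g = 0.01489·2168·0.1355 = 4.374 m
Minor: ΣK = 1.65; h_m = ΣK·V²/2g = 0.2235 m
Total H_L = 4.374 + 0.2235 = 4.597 m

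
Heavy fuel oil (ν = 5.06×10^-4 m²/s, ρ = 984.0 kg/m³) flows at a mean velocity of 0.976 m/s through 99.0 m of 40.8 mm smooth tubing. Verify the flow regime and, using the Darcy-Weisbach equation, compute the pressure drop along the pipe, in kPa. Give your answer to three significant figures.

Δp ≈ 925 kPa

Re = VD/ν = 0.976·0.04080/5.06×10^-4 = 78.7 → laminar (Re < 2300)
f = 64/Re = 0.8132
h_f = f(L/D)V²/(2g) = 0.8132·(99.0/0.04080)·0.976²/(2·9.81) = 95.81 m
Δp = ρg·h_f = 984.0·9.81·95.81 = 924.8 kPa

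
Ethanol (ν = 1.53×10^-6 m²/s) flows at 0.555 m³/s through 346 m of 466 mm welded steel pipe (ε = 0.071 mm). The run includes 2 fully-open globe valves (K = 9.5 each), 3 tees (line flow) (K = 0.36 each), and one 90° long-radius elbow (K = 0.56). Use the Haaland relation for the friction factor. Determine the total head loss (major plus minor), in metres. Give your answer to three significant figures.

V = 4Q/(πD²) = 3.254 m/s; V²/2g = 0.5397 m
Re = 9.91×10^5, ε/D = 1.52×10^-4 → f = 0.01405 (Haaland)
Major: h_f = f(L/D)·V²/2g = 0.01405·742.5·0.5397 = 5.628 m
Minor: ΣK = 20.6; h_m = ΣK·V²/2g = 11.14 m
Total H_L = 5.628 + 11.14 = 16.77 m

H_L ≈ 16.8 m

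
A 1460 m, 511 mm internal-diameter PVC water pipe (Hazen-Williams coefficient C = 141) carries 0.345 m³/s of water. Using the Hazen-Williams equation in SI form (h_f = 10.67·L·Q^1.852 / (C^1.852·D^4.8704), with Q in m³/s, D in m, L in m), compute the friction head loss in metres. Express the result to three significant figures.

h_f ≈ 5.97 m

h_f = 10.67·1460·0.345^1.852 / (141^1.852·0.511^4.8704) = 5.975 m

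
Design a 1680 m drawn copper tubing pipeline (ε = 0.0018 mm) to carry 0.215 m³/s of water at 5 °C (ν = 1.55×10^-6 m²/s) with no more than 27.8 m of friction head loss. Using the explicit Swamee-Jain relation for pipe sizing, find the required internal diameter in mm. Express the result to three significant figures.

D ≈ 317 mm

Swamee-Jain (Type III): D = 0.66·[ε^1.25·(LQ²/(gh_f))^4.75 + ν·Q^9.4·(L/(gh_f))^5.2]^0.04
LQ²/(gh_f) = 0.2848; L/(gh_f) = 6.160
Term 1 = ε^1.25·(…)^4.75 = 1.69×10^-10; Term 2 = ν·Q^9.4·(…)^5.2 = 1.05×10^-8
D = 0.66·(1.69×10^-10 + 1.05×10^-8)^0.04 = 0.3167 m = 317 mm
Check: V = 2.73 m/s, Re = 5.58×10^5, f = 0.01294, h_f = 26.1 m ≈ 27.8 m ✓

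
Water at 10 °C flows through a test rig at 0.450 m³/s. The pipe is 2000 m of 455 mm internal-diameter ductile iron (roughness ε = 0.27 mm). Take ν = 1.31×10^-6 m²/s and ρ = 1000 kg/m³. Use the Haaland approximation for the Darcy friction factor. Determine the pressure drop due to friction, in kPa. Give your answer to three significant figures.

V = 4Q/(πD²) = 4·0.450/(π·0.455²) = 2.768 m/s
Re = VD/ν = 2.768·0.455/1.31×10^-6 = 9.61×10^5 → turbulent
ε/D = 0.27/455 = 5.93×10^-4
Haaland: f = 0.01780
h_f = f(L/D)V²/(2g) = 0.01780·(2000/0.455)·2.768²/(2·9.81) = 30.54 m
Δp = ρg·h_f = 1000·9.81·30.54 = 299.6 kPa

Δp ≈ 300 kPa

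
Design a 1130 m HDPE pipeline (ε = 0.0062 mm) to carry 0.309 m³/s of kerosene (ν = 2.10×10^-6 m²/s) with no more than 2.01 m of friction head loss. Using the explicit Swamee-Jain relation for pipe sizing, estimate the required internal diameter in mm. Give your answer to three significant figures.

Swamee-Jain (Type III): D = 0.66·[ε^1.25·(LQ²/(gh_f))^4.75 + ν·Q^9.4·(L/(gh_f))^5.2]^0.04
LQ²/(gh_f) = 5.472; L/(gh_f) = 57.31
Term 1 = ε^1.25·(…)^4.75 = 9.92×10^-4; Term 2 = ν·Q^9.4·(…)^5.2 = 0.0468
D = 0.66·(9.92×10^-4 + 0.0468)^0.04 = 0.5844 m = 584 mm
Check: V = 1.15 m/s, Re = 3.21×10^5, f = 0.01433, h_f = 1.87 m ≈ 2.01 m ✓

D ≈ 584 mm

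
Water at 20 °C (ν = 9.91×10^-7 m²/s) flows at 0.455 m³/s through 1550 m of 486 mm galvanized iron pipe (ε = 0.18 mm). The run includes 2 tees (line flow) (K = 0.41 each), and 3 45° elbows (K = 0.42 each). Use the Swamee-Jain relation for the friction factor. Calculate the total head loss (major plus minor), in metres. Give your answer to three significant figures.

V = 4Q/(πD²) = 2.453 m/s; V²/2g = 0.3066 m
Re = 1.20×10^6, ε/D = 3.70×10^-4 → f = 0.01625 (Swamee-Jain)
Major: h_f = f(L/D)·V²/2g = 0.01625·3189·0.3066 = 15.89 m
Minor: ΣK = 2.08; h_m = ΣK·V²/2g = 0.6378 m
Total H_L = 15.89 + 0.6378 = 16.52 m

H_L ≈ 16.5 m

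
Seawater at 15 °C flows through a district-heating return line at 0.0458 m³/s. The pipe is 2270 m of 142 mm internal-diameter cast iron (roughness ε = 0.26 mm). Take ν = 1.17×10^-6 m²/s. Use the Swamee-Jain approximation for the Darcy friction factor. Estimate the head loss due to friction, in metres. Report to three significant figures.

V = 4Q/(πD²) = 4·0.0458/(π·0.142²) = 2.892 m/s
Re = VD/ν = 2.892·0.142/1.17×10^-6 = 3.51×10^5 → turbulent
ε/D = 0.26/142 = 0.00183
Swamee-Jain: f = 0.02357
h_f = f(L/D)V²/(2g) = 0.02357·(2270/0.142)·2.892²/(2·9.81) = 160.6 m

h_f ≈ 161 m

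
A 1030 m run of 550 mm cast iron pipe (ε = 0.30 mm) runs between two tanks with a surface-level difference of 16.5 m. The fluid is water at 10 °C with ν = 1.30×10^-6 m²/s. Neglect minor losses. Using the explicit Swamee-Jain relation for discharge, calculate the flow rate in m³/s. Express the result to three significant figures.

Q ≈ 0.749 m³/s

Swamee-Jain (Type II): Q = -0.965·√(gD⁵h_f/L)·ln[ε/(3.7D) + √(3.17ν²L/(gD³h_f))]
√(gD⁵h_f/L) = √(9.81·0.550⁵·16.5/1030) = 0.08893
ε/(3.7D) = 1.47×10^-4; √(3.17ν²L/(gD³h_f)) = 1.43×10^-5
Q = -0.965·0.08893·ln(1.617×10^-4) = 0.7492 m³/s
Check: V = 3.15 m/s, Re = 1.33×10^6, f = 0.01747, h_f = 16.6 m ≈ 16.5 m ✓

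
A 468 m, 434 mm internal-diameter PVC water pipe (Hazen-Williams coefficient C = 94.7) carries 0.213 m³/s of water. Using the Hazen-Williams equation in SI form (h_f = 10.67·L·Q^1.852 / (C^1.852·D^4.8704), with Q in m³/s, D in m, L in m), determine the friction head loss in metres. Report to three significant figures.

h_f ≈ 3.63 m

h_f = 10.67·468·0.213^1.852 / (94.7^1.852·0.434^4.8704) = 3.630 m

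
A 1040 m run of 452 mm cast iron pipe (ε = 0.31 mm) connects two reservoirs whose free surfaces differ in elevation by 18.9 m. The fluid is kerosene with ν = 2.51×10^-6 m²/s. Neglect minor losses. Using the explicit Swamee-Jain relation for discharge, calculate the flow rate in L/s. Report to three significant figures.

Swamee-Jain (Type II): Q = -0.965·√(gD⁵h_f/L)·ln[ε/(3.7D) + √(3.17ν²L/(gD³h_f))]
√(gD⁵h_f/L) = √(9.81·0.452⁵·18.9/1040) = 0.05800
ε/(3.7D) = 1.85×10^-4; √(3.17ν²L/(gD³h_f)) = 3.48×10^-5
Q = -0.965·0.05800·ln(2.202×10^-4) = 0.4713 m³/s
Check: V = 2.94 m/s, Re = 5.29×10^5, f = 0.01881, h_f = 19.0 m ≈ 18.9 m ✓

Q ≈ 471 L/s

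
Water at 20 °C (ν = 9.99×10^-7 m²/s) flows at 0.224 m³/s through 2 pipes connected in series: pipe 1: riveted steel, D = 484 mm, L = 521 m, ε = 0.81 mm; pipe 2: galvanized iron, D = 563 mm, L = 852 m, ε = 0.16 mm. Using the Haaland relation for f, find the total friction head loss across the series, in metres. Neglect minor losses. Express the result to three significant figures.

H ≈ 2.85 m

Pipe 1: V = 1.217 m/s, Re = 5.90×10^5, ε/D = 0.00167, f = 0.02270, h_1 = f(L/D)V²/2g = 1.846 m
Pipe 2: V = 0.8998 m/s, Re = 5.07×10^5, ε/D = 2.84×10^-4, f = 0.01601, h_2 = f(L/D)V²/2g = 0.9999 m
Series → Q common, losses add: H = Σh = 2.846 m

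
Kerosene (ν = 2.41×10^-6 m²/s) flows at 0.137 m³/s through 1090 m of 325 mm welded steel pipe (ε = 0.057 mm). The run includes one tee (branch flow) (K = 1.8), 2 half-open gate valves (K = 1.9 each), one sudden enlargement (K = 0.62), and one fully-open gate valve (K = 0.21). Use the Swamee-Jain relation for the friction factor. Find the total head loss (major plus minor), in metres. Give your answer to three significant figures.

H_L ≈ 8.69 m

V = 4Q/(πD²) = 1.651 m/s; V²/2g = 0.1390 m
Re = 2.23×10^5, ε/D = 1.75×10^-4 → f = 0.01671 (Swamee-Jain)
Major: h_f = f(L/D)·V²/2g = 0.01671·3354·0.1390 = 7.792 m
Minor: ΣK = 6.43; h_m = ΣK·V²/2g = 0.8938 m
Total H_L = 7.792 + 0.8938 = 8.686 m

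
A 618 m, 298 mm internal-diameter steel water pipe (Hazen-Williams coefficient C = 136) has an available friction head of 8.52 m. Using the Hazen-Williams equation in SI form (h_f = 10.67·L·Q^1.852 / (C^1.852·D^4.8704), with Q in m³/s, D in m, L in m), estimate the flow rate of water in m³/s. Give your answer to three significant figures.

Rearranging: Q = [h_f·C^1.852·D^4.8704 / (10.67·L)]^(1/1.852)
Q = [8.52·136^1.852·0.298^4.8704 / (10.67·618)]^0.540 = 0.1553 m³/s

Q ≈ 0.155 m³/s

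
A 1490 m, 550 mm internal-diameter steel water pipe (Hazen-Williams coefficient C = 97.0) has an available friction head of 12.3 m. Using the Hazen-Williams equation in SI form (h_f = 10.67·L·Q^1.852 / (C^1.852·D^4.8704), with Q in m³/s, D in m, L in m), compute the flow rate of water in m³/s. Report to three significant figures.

Rearranging: Q = [h_f·C^1.852·D^4.8704 / (10.67·L)]^(1/1.852)
Q = [12.3·97.0^1.852·0.550^4.8704 / (10.67·1490)]^0.540 = 0.4207 m³/s

Q ≈ 0.421 m³/s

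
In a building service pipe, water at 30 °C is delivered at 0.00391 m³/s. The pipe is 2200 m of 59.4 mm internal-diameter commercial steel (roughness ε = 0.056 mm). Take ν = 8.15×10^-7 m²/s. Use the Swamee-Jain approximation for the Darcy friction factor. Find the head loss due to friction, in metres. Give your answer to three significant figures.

h_f ≈ 83.0 m

V = 4Q/(πD²) = 4·0.00391/(π·0.0594²) = 1.411 m/s
Re = VD/ν = 1.411·0.0594/8.15×10^-7 = 1.03×10^5 → turbulent
ε/D = 0.056/59.4 = 9.43×10^-4
Swamee-Jain: f = 0.02208
h_f = f(L/D)V²/(2g) = 0.02208·(2200/0.0594)·1.411²/(2·9.81) = 82.99 m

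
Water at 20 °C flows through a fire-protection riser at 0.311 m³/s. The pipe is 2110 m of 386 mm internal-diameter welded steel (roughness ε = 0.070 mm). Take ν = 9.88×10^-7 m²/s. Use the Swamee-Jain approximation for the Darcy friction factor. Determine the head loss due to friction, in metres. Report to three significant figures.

V = 4Q/(πD²) = 4·0.311/(π·0.386²) = 2.658 m/s
Re = VD/ν = 2.658·0.386/9.88×10^-7 = 1.04×10^6 → turbulent
ε/D = 0.070/386 = 1.81×10^-4
Swamee-Jain: f = 0.01453
h_f = f(L/D)V²/(2g) = 0.01453·(2110/0.386)·2.658²/(2·9.81) = 28.59 m

h_f ≈ 28.6 m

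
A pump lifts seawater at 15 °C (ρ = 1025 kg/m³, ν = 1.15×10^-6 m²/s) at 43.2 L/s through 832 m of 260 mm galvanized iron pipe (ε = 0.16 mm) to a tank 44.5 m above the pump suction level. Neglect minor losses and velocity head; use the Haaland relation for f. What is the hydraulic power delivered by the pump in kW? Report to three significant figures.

V = 4Q/(πD²) = 0.8137 m/s; Re = 1.84×10^5; ε/D = 6.15×10^-4; f = 0.01935
h_f = f(L/D)V²/2g = 2.089 m
Total head H = z + h_f = 44.5 + 2.089 = 46.59 m
P_hyd = ρgQH = 1025·9.81·0.0432·46.59 = 20.24 kW

P_hyd ≈ 20.2 kW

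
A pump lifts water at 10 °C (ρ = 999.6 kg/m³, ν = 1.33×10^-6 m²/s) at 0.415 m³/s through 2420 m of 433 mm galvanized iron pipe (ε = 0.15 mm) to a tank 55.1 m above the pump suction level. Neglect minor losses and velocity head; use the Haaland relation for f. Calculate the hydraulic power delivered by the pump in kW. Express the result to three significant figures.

V = 4Q/(πD²) = 2.818 m/s; Re = 9.18×10^5; ε/D = 3.46×10^-4; f = 0.01606
h_f = f(L/D)V²/2g = 36.33 m
Total head H = z + h_f = 55.1 + 36.33 = 91.43 m
P_hyd = ρgQH = 999.6·9.81·0.415·91.43 = 372.1 kW

P_hyd ≈ 372 kW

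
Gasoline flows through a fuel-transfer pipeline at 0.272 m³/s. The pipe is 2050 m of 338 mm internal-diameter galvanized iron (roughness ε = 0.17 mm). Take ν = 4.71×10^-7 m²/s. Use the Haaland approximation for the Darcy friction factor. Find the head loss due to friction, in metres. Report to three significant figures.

h_f ≈ 48.2 m

V = 4Q/(πD²) = 4·0.272/(π·0.338²) = 3.031 m/s
Re = VD/ν = 3.031·0.338/4.71×10^-7 = 2.18×10^6 → turbulent
ε/D = 0.17/338 = 5.03×10^-4
Haaland: f = 0.01696
h_f = f(L/D)V²/(2g) = 0.01696·(2050/0.338)·3.031²/(2·9.81) = 48.18 m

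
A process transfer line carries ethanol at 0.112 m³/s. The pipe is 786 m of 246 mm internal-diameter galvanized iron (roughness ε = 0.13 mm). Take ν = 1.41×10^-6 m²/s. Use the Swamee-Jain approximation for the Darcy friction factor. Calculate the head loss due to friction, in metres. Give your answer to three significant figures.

h_f ≈ 16.4 m

V = 4Q/(πD²) = 4·0.112/(π·0.246²) = 2.356 m/s
Re = VD/ν = 2.356·0.246/1.41×10^-6 = 4.11×10^5 → turbulent
ε/D = 0.13/246 = 5.28×10^-4
Swamee-Jain: f = 0.01813
h_f = f(L/D)V²/(2g) = 0.01813·(786/0.246)·2.356²/(2·9.81) = 16.40 m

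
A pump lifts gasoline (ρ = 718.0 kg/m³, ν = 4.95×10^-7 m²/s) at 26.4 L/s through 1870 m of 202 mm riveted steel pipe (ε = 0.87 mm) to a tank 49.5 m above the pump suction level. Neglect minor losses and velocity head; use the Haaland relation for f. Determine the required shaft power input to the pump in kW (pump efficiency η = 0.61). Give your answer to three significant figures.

P_shaft ≈ 18.0 kW

V = 4Q/(πD²) = 0.8238 m/s; Re = 3.36×10^5; ε/D = 0.00431; f = 0.02938
h_f = f(L/D)V²/2g = 9.408 m
Total head H = z + h_f = 49.5 + 9.408 = 58.91 m
P_hyd = ρgQH = 718.0·9.81·0.0264·58.91 = 10.95 kW
P_shaft = P_hyd/η = 10.95/0.61 = 17.96 kW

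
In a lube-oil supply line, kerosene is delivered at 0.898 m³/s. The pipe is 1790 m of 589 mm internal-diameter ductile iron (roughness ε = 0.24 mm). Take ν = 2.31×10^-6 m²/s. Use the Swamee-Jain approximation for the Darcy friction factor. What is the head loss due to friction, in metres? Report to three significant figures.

h_f ≈ 28.2 m

V = 4Q/(πD²) = 4·0.898/(π·0.589²) = 3.296 m/s
Re = VD/ν = 3.296·0.589/2.31×10^-6 = 8.40×10^5 → turbulent
ε/D = 0.24/589 = 4.07×10^-4
Swamee-Jain: f = 0.01675
h_f = f(L/D)V²/(2g) = 0.01675·(1790/0.589)·3.296²/(2·9.81) = 28.18 m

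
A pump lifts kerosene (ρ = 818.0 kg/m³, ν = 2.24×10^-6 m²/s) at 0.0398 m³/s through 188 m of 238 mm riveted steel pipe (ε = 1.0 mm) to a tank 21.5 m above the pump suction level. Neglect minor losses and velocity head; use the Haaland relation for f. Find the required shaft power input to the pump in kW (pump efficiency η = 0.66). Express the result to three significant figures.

V = 4Q/(πD²) = 0.8946 m/s; Re = 9.51×10^4; ε/D = 0.00420; f = 0.02988
h_f = f(L/D)V²/2g = 0.9629 m
Total head H = z + h_f = 21.5 + 0.9629 = 22.46 m
P_hyd = ρgQH = 818.0·9.81·0.0398·22.46 = 7.174 kW
P_shaft = P_hyd/η = 7.174/0.66 = 10.87 kW

P_shaft ≈ 10.9 kW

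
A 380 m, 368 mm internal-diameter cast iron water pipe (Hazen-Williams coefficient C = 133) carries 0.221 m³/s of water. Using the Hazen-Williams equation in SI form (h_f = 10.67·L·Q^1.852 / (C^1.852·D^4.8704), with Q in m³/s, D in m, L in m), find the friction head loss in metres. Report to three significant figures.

h_f = 10.67·380·0.221^1.852 / (133^1.852·0.368^4.8704) = 3.757 m

h_f ≈ 3.76 m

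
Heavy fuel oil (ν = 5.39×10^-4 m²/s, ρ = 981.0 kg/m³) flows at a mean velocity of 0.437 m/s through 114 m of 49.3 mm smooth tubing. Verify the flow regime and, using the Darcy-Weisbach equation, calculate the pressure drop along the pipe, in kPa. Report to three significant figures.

Δp ≈ 347 kPa

Re = VD/ν = 0.437·0.04930/5.39×10^-4 = 40.0 → laminar (Re < 2300)
f = 64/Re = 1.601
h_f = f(L/D)V²/(2g) = 1.601·(114/0.04930)·0.437²/(2·9.81) = 36.04 m
Δp = ρg·h_f = 981.0·9.81·36.04 = 346.8 kPa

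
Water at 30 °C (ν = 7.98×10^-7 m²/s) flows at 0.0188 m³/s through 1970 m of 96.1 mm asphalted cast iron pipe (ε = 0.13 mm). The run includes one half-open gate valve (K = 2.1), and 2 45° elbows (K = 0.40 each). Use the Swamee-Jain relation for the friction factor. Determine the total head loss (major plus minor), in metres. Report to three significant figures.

H_L ≈ 156 m

V = 4Q/(πD²) = 2.592 m/s; V²/2g = 0.3424 m
Re = 3.12×10^5, ε/D = 0.00135 → f = 0.02207 (Swamee-Jain)
Major: h_f = f(L/D)·V²/2g = 0.02207·20499·0.3424 = 154.9 m
Minor: ΣK = 2.90; h_m = ΣK·V²/2g = 0.9930 m
Total H_L = 154.9 + 0.9930 = 155.9 m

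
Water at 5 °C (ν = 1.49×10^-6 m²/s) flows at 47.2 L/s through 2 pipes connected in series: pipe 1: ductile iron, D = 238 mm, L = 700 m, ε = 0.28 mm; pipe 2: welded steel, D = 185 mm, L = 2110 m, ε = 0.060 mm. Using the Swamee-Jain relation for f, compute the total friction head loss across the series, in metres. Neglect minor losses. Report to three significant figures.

Pipe 1: V = 1.061 m/s, Re = 1.69×10^5, ε/D = 0.00118, f = 0.02207, h_1 = f(L/D)V²/2g = 3.724 m
Pipe 2: V = 1.756 m/s, Re = 2.18×10^5, ε/D = 3.24×10^-4, f = 0.01777, h_2 = f(L/D)V²/2g = 31.86 m
Series → Q common, losses add: H = Σh = 35.58 m

H ≈ 35.6 m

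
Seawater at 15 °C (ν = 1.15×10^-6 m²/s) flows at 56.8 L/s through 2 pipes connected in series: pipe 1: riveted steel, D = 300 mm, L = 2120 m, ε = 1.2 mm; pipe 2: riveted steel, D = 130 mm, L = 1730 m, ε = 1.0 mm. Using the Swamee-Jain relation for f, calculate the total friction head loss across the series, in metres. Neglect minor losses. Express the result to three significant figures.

H ≈ 441 m

Pipe 1: V = 0.8036 m/s, Re = 2.10×10^5, ε/D = 0.00400, f = 0.02912, h_1 = f(L/D)V²/2g = 6.772 m
Pipe 2: V = 4.279 m/s, Re = 4.84×10^5, ε/D = 0.00769, f = 0.03499, h_2 = f(L/D)V²/2g = 434.6 m
Series → Q common, losses add: H = Σh = 441.4 m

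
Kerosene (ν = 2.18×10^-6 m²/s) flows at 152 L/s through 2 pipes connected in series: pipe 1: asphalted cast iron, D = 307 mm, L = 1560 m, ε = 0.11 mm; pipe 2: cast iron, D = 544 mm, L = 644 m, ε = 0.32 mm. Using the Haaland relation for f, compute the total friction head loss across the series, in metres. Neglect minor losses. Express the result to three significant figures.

Pipe 1: V = 2.053 m/s, Re = 2.89×10^5, ε/D = 3.58×10^-4, f = 0.01725, h_1 = f(L/D)V²/2g = 18.84 m
Pipe 2: V = 0.6540 m/s, Re = 1.63×10^5, ε/D = 5.88×10^-4, f = 0.01942, h_2 = f(L/D)V²/2g = 0.5010 m
Series → Q common, losses add: H = Σh = 19.34 m

H ≈ 19.3 m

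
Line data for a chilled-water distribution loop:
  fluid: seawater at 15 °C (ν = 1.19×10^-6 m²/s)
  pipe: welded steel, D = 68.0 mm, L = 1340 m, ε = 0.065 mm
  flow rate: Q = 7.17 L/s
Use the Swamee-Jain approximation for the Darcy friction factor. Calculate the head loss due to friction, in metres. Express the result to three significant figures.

h_f ≈ 85.9 m

V = 4Q/(πD²) = 4·0.00717/(π·0.0680²) = 1.974 m/s
Re = VD/ν = 1.974·0.0680/1.19×10^-6 = 1.13×10^5 → turbulent
ε/D = 0.065/68.0 = 9.56×10^-4
Swamee-Jain: f = 0.02194
h_f = f(L/D)V²/(2g) = 0.02194·(1340/0.0680)·1.974²/(2·9.81) = 85.90 m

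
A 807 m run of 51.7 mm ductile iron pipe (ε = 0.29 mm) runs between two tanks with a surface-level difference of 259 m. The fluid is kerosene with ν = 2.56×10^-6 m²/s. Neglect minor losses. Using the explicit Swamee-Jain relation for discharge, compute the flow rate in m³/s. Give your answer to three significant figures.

Q ≈ 0.00662 m³/s

Swamee-Jain (Type II): Q = -0.965·√(gD⁵h_f/L)·ln[ε/(3.7D) + √(3.17ν²L/(gD³h_f))]
√(gD⁵h_f/L) = √(9.81·0.0517⁵·259/807) = 0.001078
ε/(3.7D) = 0.00152; √(3.17ν²L/(gD³h_f)) = 2.19×10^-4
Q = -0.965·0.001078·ln(0.001735) = 0.006615 m³/s
Check: V = 3.15 m/s, Re = 6.36×10^4, f = 0.03312, h_f = 262 m ≈ 259 m ✓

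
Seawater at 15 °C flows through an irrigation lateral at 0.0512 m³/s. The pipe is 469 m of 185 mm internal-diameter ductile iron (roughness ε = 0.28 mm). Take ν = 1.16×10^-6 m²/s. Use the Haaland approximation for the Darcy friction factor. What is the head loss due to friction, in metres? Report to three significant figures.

h_f ≈ 10.5 m

V = 4Q/(πD²) = 4·0.0512/(π·0.185²) = 1.905 m/s
Re = VD/ν = 1.905·0.185/1.16×10^-6 = 3.04×10^5 → turbulent
ε/D = 0.28/185 = 0.00151
Haaland: f = 0.02245
h_f = f(L/D)V²/(2g) = 0.02245·(469/0.185)·1.905²/(2·9.81) = 10.53 m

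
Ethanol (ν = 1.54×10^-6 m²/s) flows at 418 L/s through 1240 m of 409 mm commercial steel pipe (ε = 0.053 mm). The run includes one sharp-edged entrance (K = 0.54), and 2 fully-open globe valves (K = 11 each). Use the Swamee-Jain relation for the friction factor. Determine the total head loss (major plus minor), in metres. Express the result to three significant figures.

V = 4Q/(πD²) = 3.182 m/s; V²/2g = 0.5159 m
Re = 8.45×10^5, ε/D = 1.30×10^-4 → f = 0.01410 (Swamee-Jain)
Major: h_f = f(L/D)·V²/2g = 0.01410·3032·0.5159 = 22.06 m
Minor: ΣK = 22.5; h_m = ΣK·V²/2g = 11.63 m
Total H_L = 22.06 + 11.63 = 33.69 m

H_L ≈ 33.7 m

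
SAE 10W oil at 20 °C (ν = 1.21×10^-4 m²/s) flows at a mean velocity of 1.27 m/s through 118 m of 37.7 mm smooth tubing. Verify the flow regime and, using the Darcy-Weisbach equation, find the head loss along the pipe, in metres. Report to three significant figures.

h_f ≈ 41.6 m

Re = VD/ν = 1.27·0.03770/1.21×10^-4 = 396 → laminar (Re < 2300)
f = 64/Re = 0.1617
h_f = f(L/D)V²/(2g) = 0.1617·(118/0.03770)·1.27²/(2·9.81) = 41.62 m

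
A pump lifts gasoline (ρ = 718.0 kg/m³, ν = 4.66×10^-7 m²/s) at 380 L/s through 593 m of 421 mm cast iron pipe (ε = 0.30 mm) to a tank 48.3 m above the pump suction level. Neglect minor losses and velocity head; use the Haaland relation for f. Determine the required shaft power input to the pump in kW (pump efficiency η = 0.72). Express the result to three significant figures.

V = 4Q/(πD²) = 2.730 m/s; Re = 2.47×10^6; ε/D = 7.13×10^-4; f = 0.01829
h_f = f(L/D)V²/2g = 9.783 m
Total head H = z + h_f = 48.3 + 9.783 = 58.08 m
P_hyd = ρgQH = 718.0·9.81·0.380·58.08 = 155.5 kW
P_shaft = P_hyd/η = 155.5/0.72 = 215.9 kW

P_shaft ≈ 216 kW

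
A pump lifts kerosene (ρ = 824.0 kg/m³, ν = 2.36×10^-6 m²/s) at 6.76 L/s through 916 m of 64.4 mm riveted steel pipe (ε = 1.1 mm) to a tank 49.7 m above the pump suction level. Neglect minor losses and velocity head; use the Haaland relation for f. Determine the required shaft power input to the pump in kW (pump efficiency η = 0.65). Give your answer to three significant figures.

P_shaft ≈ 16.4 kW

V = 4Q/(πD²) = 2.075 m/s; Re = 5.66×10^4; ε/D = 0.0171; f = 0.04664
h_f = f(L/D)V²/2g = 145.6 m
Total head H = z + h_f = 49.7 + 145.6 = 195.3 m
P_hyd = ρgQH = 824.0·9.81·0.00676·195.3 = 10.67 kW
P_shaft = P_hyd/η = 10.67/0.65 = 16.42 kW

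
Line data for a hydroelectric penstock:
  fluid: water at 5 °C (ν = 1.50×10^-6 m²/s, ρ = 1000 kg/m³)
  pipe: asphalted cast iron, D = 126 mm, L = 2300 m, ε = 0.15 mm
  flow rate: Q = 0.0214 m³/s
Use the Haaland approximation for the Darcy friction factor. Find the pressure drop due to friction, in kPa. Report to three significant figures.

V = 4Q/(πD²) = 4·0.0214/(π·0.126²) = 1.716 m/s
Re = VD/ν = 1.716·0.126/1.50×10^-6 = 1.44×10^5 → turbulent
ε/D = 0.15/126 = 0.00119
Haaland: f = 0.02203
h_f = f(L/D)V²/(2g) = 0.02203·(2300/0.126)·1.716²/(2·9.81) = 60.37 m
Δp = ρg·h_f = 1000·9.81·60.37 = 592.2 kPa

Δp ≈ 592 kPa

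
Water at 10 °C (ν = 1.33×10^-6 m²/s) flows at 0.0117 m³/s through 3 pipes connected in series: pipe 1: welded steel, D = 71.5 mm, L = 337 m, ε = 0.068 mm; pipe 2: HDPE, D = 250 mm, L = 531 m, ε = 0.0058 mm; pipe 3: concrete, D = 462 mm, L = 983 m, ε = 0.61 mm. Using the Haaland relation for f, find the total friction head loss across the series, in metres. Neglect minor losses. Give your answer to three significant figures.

Pipe 1: V = 2.914 m/s, Re = 1.57×10^5, ε/D = 9.51×10^-4, f = 0.02103, h_1 = f(L/D)V²/2g = 42.90 m
Pipe 2: V = 0.2384 m/s, Re = 4.48×10^4, ε/D = 2.32×10^-5, f = 0.02129, h_2 = f(L/D)V²/2g = 0.1309 m
Pipe 3: V = 0.06979 m/s, Re = 2.42×10^4, ε/D = 0.00132, f = 0.02729, h_3 = f(L/D)V²/2g = 0.01442 m
Series → Q common, losses add: H = Σh = 43.04 m

H ≈ 43.0 m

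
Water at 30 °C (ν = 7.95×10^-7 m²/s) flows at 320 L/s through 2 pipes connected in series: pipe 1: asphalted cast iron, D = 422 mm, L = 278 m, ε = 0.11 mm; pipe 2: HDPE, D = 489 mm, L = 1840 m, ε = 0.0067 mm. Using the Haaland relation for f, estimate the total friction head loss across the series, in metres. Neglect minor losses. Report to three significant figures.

Pipe 1: V = 2.288 m/s, Re = 1.21×10^6, ε/D = 2.61×10^-4, f = 0.01512, h_1 = f(L/D)V²/2g = 2.657 m
Pipe 2: V = 1.704 m/s, Re = 1.05×10^6, ε/D = 1.37×10^-5, f = 0.01176, h_2 = f(L/D)V²/2g = 6.546 m
Series → Q common, losses add: H = Σh = 9.202 m

H ≈ 9.20 m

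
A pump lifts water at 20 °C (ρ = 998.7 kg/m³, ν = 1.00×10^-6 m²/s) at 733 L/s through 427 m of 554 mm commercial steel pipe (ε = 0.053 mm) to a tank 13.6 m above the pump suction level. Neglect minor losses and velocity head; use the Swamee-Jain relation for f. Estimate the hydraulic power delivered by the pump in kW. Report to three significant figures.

P_hyd ≈ 131 kW

V = 4Q/(πD²) = 3.041 m/s; Re = 1.68×10^6; ε/D = 9.57×10^-5; f = 0.01293
h_f = f(L/D)V²/2g = 4.699 m
Total head H = z + h_f = 13.6 + 4.699 = 18.30 m
P_hyd = ρgQH = 998.7·9.81·0.733·18.30 = 131.4 kW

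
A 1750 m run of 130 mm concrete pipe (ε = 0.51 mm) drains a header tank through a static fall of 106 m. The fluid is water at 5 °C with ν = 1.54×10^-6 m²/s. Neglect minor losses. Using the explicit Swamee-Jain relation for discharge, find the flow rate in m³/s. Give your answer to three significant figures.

Swamee-Jain (Type II): Q = -0.965·√(gD⁵h_f/L)·ln[ε/(3.7D) + √(3.17ν²L/(gD³h_f))]
√(gD⁵h_f/L) = √(9.81·0.130⁵·106/1750) = 0.004697
ε/(3.7D) = 0.00106; √(3.17ν²L/(gD³h_f)) = 7.59×10^-5
Q = -0.965·0.004697·ln(0.001136) = 0.03073 m³/s
Check: V = 2.32 m/s, Re = 1.95×10^5, f = 0.02901, h_f = 107 m ≈ 106 m ✓

Q ≈ 0.0307 m³/s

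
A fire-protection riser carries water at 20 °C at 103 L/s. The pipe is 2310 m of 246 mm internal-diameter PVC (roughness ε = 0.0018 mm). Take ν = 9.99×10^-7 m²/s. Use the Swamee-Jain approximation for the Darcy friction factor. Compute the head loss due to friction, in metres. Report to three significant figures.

V = 4Q/(πD²) = 4·0.103/(π·0.246²) = 2.167 m/s
Re = VD/ν = 2.167·0.246/9.99×10^-7 = 5.34×10^5 → turbulent
ε/D = 0.0018/246 = 7.32×10^-6
Swamee-Jain: f = 0.01306
h_f = f(L/D)V²/(2g) = 0.01306·(2310/0.246)·2.167²/(2·9.81) = 29.36 m

h_f ≈ 29.4 m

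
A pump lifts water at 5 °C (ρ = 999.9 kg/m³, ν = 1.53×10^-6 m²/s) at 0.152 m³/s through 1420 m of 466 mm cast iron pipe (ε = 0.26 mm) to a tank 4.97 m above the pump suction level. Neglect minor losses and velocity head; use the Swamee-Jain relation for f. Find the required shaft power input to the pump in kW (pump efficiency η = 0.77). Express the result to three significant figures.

P_shaft ≈ 14.1 kW

V = 4Q/(πD²) = 0.8912 m/s; Re = 2.71×10^5; ε/D = 5.58×10^-4; f = 0.01878
h_f = f(L/D)V²/2g = 2.317 m
Total head H = z + h_f = 4.97 + 2.317 = 7.287 m
P_hyd = ρgQH = 999.9·9.81·0.152·7.287 = 10.86 kW
P_shaft = P_hyd/η = 10.86/0.77 = 14.11 kW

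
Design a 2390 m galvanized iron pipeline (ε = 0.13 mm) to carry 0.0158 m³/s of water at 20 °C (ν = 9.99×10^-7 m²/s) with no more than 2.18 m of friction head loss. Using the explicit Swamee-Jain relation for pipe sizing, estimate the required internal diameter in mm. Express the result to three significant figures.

D ≈ 219 mm

Swamee-Jain (Type III): D = 0.66·[ε^1.25·(LQ²/(gh_f))^4.75 + ν·Q^9.4·(L/(gh_f))^5.2]^0.04
LQ²/(gh_f) = 0.02790; L/(gh_f) = 111.8
Term 1 = ε^1.25·(…)^4.75 = 5.74×10^-13; Term 2 = ν·Q^9.4·(…)^5.2 = 5.22×10^-13
D = 0.66·(5.74×10^-13 + 5.22×10^-13)^0.04 = 0.2194 m = 219 mm
Check: V = 0.418 m/s, Re = 9.18×10^4, f = 0.02102, h_f = 2.04 m ≈ 2.18 m ✓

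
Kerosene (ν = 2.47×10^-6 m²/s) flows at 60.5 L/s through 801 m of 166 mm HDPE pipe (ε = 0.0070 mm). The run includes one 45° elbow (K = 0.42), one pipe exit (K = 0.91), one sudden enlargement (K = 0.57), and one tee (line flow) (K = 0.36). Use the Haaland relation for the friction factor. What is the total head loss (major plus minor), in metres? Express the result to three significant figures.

V = 4Q/(πD²) = 2.795 m/s; V²/2g = 0.3983 m
Re = 1.88×10^5, ε/D = 4.22×10^-5 → f = 0.01596 (Haaland)
Major: h_f = f(L/D)·V²/2g = 0.01596·4825·0.3983 = 30.67 m
Minor: ΣK = 2.26; h_m = ΣK·V²/2g = 0.9001 m
Total H_L = 30.67 + 0.9001 = 31.57 m

H_L ≈ 31.6 m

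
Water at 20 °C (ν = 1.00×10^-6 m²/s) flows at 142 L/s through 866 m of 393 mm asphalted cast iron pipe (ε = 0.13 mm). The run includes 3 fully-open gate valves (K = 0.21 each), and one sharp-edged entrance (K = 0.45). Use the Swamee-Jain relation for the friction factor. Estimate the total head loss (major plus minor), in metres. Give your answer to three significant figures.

H_L ≈ 2.65 m

V = 4Q/(πD²) = 1.171 m/s; V²/2g = 0.06984 m
Re = 4.60×10^5, ε/D = 3.31×10^-4 → f = 0.01671 (Swamee-Jain)
Major: h_f = f(L/D)·V²/2g = 0.01671·2204·0.06984 = 2.571 m
Minor: ΣK = 1.08; h_m = ΣK·V²/2g = 0.07543 m
Total H_L = 2.571 + 0.07543 = 2.646 m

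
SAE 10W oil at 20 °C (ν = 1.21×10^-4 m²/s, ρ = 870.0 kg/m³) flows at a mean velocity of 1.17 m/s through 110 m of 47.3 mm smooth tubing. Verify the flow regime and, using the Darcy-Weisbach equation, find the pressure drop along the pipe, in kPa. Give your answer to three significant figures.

Re = VD/ν = 1.17·0.04730/1.21×10^-4 = 457 → laminar (Re < 2300)
f = 64/Re = 0.1399
h_f = f(L/D)V²/(2g) = 0.1399·(110/0.04730)·1.17²/(2·9.81) = 22.71 m
Δp = ρg·h_f = 870.0·9.81·22.71 = 193.8 kPa

Δp ≈ 194 kPa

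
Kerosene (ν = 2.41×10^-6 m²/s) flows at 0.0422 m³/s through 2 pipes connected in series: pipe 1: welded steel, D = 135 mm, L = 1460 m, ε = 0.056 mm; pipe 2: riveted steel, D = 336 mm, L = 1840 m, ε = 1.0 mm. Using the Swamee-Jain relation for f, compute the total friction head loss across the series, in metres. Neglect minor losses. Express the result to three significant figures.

Pipe 1: V = 2.948 m/s, Re = 1.65×10^5, ε/D = 4.15×10^-4, f = 0.01884, h_1 = f(L/D)V²/2g = 90.27 m
Pipe 2: V = 0.4759 m/s, Re = 6.64×10^4, ε/D = 0.00298, f = 0.02831, h_2 = f(L/D)V²/2g = 1.790 m
Series → Q common, losses add: H = Σh = 92.06 m

H ≈ 92.1 m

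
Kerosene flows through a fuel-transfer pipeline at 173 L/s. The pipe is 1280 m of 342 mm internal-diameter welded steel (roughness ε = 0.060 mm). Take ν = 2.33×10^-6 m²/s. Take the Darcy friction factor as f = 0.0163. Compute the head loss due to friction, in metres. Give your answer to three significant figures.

V = 4Q/(πD²) = 4·0.173/(π·0.342²) = 1.883 m/s
h_f = f(L/D)V²/(2g) = 0.01630·(1280/0.342)·1.883²/(2·9.81) = 11.03 m

h_f ≈ 11.0 m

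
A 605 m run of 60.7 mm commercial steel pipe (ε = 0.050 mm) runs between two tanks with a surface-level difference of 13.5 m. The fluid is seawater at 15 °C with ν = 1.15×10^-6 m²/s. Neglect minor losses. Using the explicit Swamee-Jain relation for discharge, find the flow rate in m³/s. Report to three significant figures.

Q ≈ 0.00310 m³/s

Swamee-Jain (Type II): Q = -0.965·√(gD⁵h_f/L)·ln[ε/(3.7D) + √(3.17ν²L/(gD³h_f))]
√(gD⁵h_f/L) = √(9.81·0.0607⁵·13.5/605) = 4.247×10^-4
ε/(3.7D) = 2.23×10^-4; √(3.17ν²L/(gD³h_f)) = 2.93×10^-4
Q = -0.965·4.247×10^-4·ln(5.153×10^-4) = 0.003103 m³/s
Check: V = 1.07 m/s, Re = 5.66×10^4, f = 0.02325, h_f = 13.6 m ≈ 13.5 m ✓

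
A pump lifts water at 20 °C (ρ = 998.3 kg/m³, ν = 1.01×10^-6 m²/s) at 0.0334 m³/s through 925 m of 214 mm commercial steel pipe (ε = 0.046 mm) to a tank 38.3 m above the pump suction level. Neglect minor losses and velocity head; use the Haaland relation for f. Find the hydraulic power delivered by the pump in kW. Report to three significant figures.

V = 4Q/(πD²) = 0.9286 m/s; Re = 1.97×10^5; ε/D = 2.15×10^-4; f = 0.01701
h_f = f(L/D)V²/2g = 3.231 m
Total head H = z + h_f = 38.3 + 3.231 = 41.53 m
P_hyd = ρgQH = 998.3·9.81·0.0334·41.53 = 13.58 kW

P_hyd ≈ 13.6 kW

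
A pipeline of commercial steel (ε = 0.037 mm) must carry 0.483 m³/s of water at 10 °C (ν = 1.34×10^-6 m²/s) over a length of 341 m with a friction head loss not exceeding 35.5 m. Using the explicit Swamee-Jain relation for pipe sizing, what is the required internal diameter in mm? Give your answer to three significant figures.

D ≈ 304 mm

Swamee-Jain (Type III): D = 0.66·[ε^1.25·(LQ²/(gh_f))^4.75 + ν·Q^9.4·(L/(gh_f))^5.2]^0.04
LQ²/(gh_f) = 0.2284; L/(gh_f) = 0.9792
Term 1 = ε^1.25·(…)^4.75 = 2.60×10^-9; Term 2 = ν·Q^9.4·(…)^5.2 = 1.28×10^-9
D = 0.66·(2.60×10^-9 + 1.28×10^-9)^0.04 = 0.3042 m = 304 mm
Check: V = 6.65 m/s, Re = 1.51×10^6, f = 0.01344, h_f = 33.9 m ≈ 35.5 m ✓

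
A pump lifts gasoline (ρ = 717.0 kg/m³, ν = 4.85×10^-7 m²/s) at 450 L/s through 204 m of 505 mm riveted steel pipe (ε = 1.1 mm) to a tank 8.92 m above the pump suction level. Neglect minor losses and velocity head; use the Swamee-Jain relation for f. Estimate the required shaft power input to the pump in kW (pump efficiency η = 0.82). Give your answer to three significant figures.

V = 4Q/(πD²) = 2.247 m/s; Re = 2.34×10^6; ε/D = 0.00218; f = 0.02408
h_f = f(L/D)V²/2g = 2.502 m
Total head H = z + h_f = 8.92 + 2.502 = 11.42 m
P_hyd = ρgQH = 717.0·9.81·0.450·11.42 = 36.15 kW
P_shaft = P_hyd/η = 36.15/0.82 = 44.09 kW

P_shaft ≈ 44.1 kW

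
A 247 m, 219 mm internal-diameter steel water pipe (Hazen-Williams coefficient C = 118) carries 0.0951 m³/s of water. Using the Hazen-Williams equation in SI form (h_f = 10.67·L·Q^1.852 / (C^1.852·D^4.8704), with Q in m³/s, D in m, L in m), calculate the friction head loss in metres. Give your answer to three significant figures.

h_f = 10.67·247·0.0951^1.852 / (118^1.852·0.219^4.8704) = 8.010 m

h_f ≈ 8.01 m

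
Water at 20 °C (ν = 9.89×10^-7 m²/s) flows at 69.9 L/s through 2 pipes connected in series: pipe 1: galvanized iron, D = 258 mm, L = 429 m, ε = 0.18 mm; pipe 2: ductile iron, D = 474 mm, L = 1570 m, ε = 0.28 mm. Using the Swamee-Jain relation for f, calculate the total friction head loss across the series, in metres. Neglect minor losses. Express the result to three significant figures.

H ≈ 3.43 m

Pipe 1: V = 1.337 m/s, Re = 3.49×10^5, ε/D = 6.98×10^-4, f = 0.01922, h_1 = f(L/D)V²/2g = 2.912 m
Pipe 2: V = 0.3961 m/s, Re = 1.90×10^5, ε/D = 5.91×10^-4, f = 0.01948, h_2 = f(L/D)V²/2g = 0.5160 m
Series → Q common, losses add: H = Σh = 3.428 m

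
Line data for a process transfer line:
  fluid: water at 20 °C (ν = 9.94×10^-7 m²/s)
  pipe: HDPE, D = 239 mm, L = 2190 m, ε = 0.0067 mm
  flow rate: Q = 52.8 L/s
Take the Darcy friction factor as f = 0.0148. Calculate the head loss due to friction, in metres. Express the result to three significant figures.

h_f ≈ 9.57 m

V = 4Q/(πD²) = 4·0.0528/(π·0.239²) = 1.177 m/s
h_f = f(L/D)V²/(2g) = 0.01480·(2190/0.239)·1.177²/(2·9.81) = 9.574 m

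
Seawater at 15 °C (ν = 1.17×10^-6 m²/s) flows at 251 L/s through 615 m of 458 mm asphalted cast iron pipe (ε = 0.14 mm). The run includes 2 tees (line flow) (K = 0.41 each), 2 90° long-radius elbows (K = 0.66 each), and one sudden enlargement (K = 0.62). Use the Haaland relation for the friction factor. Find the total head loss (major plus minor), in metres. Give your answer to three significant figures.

V = 4Q/(πD²) = 1.524 m/s; V²/2g = 0.1183 m
Re = 5.96×10^5, ε/D = 3.06×10^-4 → f = 0.01603 (Haaland)
Major: h_f = f(L/D)·V²/2g = 0.01603·1343·0.1183 = 2.547 m
Minor: ΣK = 2.76; h_m = ΣK·V²/2g = 0.3265 m
Total H_L = 2.547 + 0.3265 = 2.873 m

H_L ≈ 2.87 m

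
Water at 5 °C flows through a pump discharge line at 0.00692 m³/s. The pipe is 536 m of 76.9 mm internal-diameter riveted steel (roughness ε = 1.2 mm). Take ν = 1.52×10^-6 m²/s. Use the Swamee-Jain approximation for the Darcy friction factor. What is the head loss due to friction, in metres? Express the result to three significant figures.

V = 4Q/(πD²) = 4·0.00692/(π·0.0769²) = 1.490 m/s
Re = VD/ν = 1.490·0.0769/1.52×10^-6 = 7.54×10^4 → turbulent
ε/D = 1.2/76.9 = 0.0156
Swamee-Jain: f = 0.04521
h_f = f(L/D)V²/(2g) = 0.04521·(536/0.0769)·1.490²/(2·9.81) = 35.66 m

h_f ≈ 35.7 m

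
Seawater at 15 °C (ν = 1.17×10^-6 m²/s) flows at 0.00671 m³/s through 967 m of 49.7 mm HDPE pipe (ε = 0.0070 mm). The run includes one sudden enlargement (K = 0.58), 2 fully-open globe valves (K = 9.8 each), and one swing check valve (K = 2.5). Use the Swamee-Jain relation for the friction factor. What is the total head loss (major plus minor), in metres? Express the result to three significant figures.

H_L ≈ 222 m

V = 4Q/(πD²) = 3.459 m/s; V²/2g = 0.6097 m
Re = 1.47×10^5, ε/D = 1.41×10^-4 → f = 0.01751 (Swamee-Jain)
Major: h_f = f(L/D)·V²/2g = 0.01751·19457·0.6097 = 207.7 m
Minor: ΣK = 22.7; h_m = ΣK·V²/2g = 13.83 m
Total H_L = 207.7 + 13.83 = 221.5 m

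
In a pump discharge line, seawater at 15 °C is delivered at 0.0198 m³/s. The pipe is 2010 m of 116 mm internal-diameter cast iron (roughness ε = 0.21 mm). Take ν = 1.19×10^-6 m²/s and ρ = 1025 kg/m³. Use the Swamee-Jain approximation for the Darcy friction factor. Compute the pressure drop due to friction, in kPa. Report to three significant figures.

Δp ≈ 749 kPa

V = 4Q/(πD²) = 4·0.0198/(π·0.116²) = 1.874 m/s
Re = VD/ν = 1.874·0.116/1.19×10^-6 = 1.83×10^5 → turbulent
ε/D = 0.21/116 = 0.00181
Swamee-Jain: f = 0.02403
h_f = f(L/D)V²/(2g) = 0.02403·(2010/0.116)·1.874²/(2·9.81) = 74.49 m
Δp = ρg·h_f = 1025·9.81·74.49 = 749.0 kPa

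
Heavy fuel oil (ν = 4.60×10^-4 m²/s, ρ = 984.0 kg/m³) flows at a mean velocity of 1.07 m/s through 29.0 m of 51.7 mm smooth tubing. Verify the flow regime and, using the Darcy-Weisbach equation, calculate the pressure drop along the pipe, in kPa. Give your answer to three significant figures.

Re = VD/ν = 1.07·0.05170/4.60×10^-4 = 120 → laminar (Re < 2300)
f = 64/Re = 0.5322
h_f = f(L/D)V²/(2g) = 0.5322·(29.0/0.05170)·1.07²/(2·9.81) = 17.42 m
Δp = ρg·h_f = 984.0·9.81·17.42 = 168.2 kPa

Δp ≈ 168 kPa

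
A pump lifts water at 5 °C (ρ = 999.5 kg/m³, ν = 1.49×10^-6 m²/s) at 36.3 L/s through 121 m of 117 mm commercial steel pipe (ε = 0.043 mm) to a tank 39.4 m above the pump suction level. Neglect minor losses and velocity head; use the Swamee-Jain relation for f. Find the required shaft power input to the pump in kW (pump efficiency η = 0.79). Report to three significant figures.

P_shaft ≈ 22.5 kW

V = 4Q/(πD²) = 3.376 m/s; Re = 2.65×10^5; ε/D = 3.68×10^-4; f = 0.01771
h_f = f(L/D)V²/2g = 10.64 m
Total head H = z + h_f = 39.4 + 10.64 = 50.04 m
P_hyd = ρgQH = 999.5·9.81·0.0363·50.04 = 17.81 kW
P_shaft = P_hyd/η = 17.81/0.79 = 22.54 kW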